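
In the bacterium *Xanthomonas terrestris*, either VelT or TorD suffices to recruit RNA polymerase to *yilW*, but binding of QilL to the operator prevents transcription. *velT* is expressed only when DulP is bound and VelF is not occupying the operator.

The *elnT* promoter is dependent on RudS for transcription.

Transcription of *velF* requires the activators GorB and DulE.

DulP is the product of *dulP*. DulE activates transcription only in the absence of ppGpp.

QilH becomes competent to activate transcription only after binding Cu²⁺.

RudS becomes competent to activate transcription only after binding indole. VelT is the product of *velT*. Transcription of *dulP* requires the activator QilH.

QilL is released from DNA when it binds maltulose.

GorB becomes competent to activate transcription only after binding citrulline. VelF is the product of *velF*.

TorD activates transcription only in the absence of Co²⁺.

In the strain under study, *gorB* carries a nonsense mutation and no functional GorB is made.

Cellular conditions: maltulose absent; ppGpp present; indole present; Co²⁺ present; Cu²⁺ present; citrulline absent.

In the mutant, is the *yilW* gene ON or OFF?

Maltulose is absent, so QilL is active.
Cu²⁺ is present, so QilH is active.
No repressor is bound and QilH is active, so *dulP* is transcribed.
So DulP is produced and active.
GorB is non-functional in this strain, so it has no effect.
ppGpp is present, so DulE is inactive.
Required activator GorB is absent, so *velF* is not transcribed.
So VelF is not produced.
No repressor is bound and DulP is active, so *velT* is transcribed.
So VelT is produced and active.
Co²⁺ is present, so TorD is inactive.
With repressor QilL bound, *yilW* is not transcribed.

OFF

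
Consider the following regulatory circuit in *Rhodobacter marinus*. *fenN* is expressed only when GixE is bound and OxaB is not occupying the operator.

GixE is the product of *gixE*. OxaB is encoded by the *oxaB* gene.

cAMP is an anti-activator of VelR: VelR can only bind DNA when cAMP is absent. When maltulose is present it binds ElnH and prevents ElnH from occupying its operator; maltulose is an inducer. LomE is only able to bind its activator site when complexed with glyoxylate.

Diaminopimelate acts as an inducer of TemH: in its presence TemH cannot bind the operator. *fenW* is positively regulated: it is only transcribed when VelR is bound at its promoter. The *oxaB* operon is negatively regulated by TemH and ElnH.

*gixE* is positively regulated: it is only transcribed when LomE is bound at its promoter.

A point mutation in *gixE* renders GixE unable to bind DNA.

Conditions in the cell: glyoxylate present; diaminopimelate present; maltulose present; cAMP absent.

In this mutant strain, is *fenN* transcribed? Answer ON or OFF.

GixE is non-functional in this strain, so it has no effect.
Diaminopimelate is present, so TemH is inactive.
Maltulose is present, so ElnH is inactive.
With no repressor bound, *oxaB* is transcribed.
So OxaB is produced and active.
With repressor OxaB bound, *fenN* is not transcribed.

OFF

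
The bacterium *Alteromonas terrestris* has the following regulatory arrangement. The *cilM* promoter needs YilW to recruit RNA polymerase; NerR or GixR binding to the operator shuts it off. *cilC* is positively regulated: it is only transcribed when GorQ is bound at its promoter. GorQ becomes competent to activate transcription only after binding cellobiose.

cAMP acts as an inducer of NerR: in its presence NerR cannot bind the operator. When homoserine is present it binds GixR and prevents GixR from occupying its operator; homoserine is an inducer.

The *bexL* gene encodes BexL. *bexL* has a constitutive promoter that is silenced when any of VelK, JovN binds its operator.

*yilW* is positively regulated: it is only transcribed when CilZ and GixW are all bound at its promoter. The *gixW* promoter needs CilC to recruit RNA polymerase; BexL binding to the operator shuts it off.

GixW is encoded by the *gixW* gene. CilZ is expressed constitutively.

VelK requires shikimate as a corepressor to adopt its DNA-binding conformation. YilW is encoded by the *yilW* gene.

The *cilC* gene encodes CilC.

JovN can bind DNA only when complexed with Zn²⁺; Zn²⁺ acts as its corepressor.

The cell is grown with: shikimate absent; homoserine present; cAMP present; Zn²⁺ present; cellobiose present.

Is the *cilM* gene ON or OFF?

ON

CilZ is produced constitutively and is active.
Cellobiose is present, so GorQ is active.
No repressor is bound and GorQ is active, so *cilC* is transcribed.
So CilC is produced and active.
Shikimate is absent, so VelK is inactive.
Zn²⁺ is present, so JovN is active.
With repressor JovN bound, *bexL* is not transcribed.
So BexL is not produced.
No repressor is bound and CilC is active, so *gixW* is transcribed.
So GixW is produced and active.
No repressor is bound and CilZ and GixW are active, so *yilW* is transcribed.
So YilW is produced and active.
cAMP is present, so NerR is inactive.
Homoserine is present, so GixR is inactive.
No repressor is bound and YilW is active, so *cilM* is transcribed.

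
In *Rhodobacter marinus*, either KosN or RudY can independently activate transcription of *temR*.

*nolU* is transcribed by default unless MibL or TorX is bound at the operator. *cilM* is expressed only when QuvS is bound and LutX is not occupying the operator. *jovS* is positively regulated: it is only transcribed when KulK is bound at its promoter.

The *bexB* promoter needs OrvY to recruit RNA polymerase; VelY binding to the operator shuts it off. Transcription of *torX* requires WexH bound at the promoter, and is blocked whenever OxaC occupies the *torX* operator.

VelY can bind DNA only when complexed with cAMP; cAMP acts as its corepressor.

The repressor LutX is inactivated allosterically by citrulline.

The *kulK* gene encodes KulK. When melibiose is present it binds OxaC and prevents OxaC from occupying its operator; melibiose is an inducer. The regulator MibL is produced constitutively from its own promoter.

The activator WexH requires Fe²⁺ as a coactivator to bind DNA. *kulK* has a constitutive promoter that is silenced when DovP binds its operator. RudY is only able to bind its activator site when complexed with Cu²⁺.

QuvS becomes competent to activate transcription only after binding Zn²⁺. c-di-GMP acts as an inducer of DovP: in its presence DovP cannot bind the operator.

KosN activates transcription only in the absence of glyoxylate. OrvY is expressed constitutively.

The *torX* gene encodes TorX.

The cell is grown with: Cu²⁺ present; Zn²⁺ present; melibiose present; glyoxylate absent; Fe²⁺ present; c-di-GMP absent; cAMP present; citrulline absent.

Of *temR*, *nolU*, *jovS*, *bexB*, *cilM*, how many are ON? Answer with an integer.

1

Glyoxylate is absent, so KosN is active.
Cu²⁺ is present, so RudY is active.
Activator KosN is present, so *temR* is transcribed.
→ *temR* is ON.
MibL is produced constitutively and is active.
Fe²⁺ is present, so WexH is active.
Melibiose is present, so OxaC is inactive.
No repressor is bound and WexH is active, so *torX* is transcribed.
So TorX is produced and active.
With repressor MibL bound, *nolU* is not transcribed.
→ *nolU* is OFF.
c-di-GMP is absent, so DovP is active.
With repressor DovP bound, *kulK* is not transcribed.
So KulK is not produced.
Required activator KulK is absent, so *jovS* is not transcribed.
→ *jovS* is OFF.
cAMP is present, so VelY is active.
OrvY is produced constitutively and is active.
With repressor VelY bound, *bexB* is not transcribed.
→ *bexB* is OFF.
Zn²⁺ is present, so QuvS is active.
Citrulline is absent, so LutX is active.
With repressor LutX bound, *cilM* is not transcribed.
→ *cilM* is OFF.
1 of the 5 genes is transcribed.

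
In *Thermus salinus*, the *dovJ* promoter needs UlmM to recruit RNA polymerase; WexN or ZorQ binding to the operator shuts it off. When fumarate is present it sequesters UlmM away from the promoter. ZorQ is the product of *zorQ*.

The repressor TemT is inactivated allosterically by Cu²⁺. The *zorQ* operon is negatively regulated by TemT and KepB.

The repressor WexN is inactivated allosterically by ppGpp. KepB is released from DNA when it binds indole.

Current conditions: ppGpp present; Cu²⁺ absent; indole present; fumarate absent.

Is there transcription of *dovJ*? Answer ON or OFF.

ppGpp is present, so WexN is inactive.
Fumarate is absent, so UlmM is active.
Cu²⁺ is absent, so TemT is active.
Indole is present, so KepB is inactive.
With repressor TemT bound, *zorQ* is not transcribed.
So ZorQ is not produced.
No repressor is bound and UlmM is active, so *dovJ* is transcribed.

ON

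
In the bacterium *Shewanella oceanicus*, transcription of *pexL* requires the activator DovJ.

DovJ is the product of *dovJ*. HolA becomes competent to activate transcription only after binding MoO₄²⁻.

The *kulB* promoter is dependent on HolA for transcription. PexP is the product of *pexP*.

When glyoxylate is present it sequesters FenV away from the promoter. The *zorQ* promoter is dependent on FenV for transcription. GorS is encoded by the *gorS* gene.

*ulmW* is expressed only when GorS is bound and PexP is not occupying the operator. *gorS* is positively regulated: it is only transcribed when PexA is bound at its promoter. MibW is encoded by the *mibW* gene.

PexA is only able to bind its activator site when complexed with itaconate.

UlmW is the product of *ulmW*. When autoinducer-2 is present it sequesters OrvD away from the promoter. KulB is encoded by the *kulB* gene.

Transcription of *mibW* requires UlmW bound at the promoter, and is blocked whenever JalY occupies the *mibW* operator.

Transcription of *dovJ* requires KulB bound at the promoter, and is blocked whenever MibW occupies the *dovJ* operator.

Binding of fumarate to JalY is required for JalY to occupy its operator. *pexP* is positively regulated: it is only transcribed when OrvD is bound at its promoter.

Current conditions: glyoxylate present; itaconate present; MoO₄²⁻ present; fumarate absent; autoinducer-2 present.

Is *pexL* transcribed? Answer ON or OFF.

OFF

Itaconate is present, so PexA is active.
No repressor is bound and PexA is active, so *gorS* is transcribed.
So GorS is produced and active.
Autoinducer-2 is present, so OrvD is inactive.
Required activator OrvD is absent, so *pexP* is not transcribed.
So PexP is not produced.
No repressor is bound and GorS is active, so *ulmW* is transcribed.
So UlmW is produced and active.
Fumarate is absent, so JalY is inactive.
No repressor is bound and UlmW is active, so *mibW* is transcribed.
So MibW is produced and active.
MoO₄²⁻ is present, so HolA is active.
No repressor is bound and HolA is active, so *kulB* is transcribed.
So KulB is produced and active.
With repressor MibW bound, *dovJ* is not transcribed.
So DovJ is not produced.
Required activator DovJ is absent, so *pexL* is not transcribed.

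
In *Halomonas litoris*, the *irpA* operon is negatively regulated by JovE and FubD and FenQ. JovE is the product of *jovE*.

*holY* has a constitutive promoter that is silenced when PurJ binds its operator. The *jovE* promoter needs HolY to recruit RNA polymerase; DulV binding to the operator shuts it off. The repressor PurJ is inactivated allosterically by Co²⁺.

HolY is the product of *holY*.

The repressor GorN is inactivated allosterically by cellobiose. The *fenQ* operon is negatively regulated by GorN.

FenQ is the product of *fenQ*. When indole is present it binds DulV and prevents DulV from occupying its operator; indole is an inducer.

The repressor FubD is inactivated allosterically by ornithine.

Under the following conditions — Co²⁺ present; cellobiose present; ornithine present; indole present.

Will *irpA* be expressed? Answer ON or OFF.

OFF

Indole is present, so DulV is inactive.
Co²⁺ is present, so PurJ is inactive.
With no repressor bound, *holY* is transcribed.
So HolY is produced and active.
No repressor is bound and HolY is active, so *jovE* is transcribed.
So JovE is produced and active.
Ornithine is present, so FubD is inactive.
Cellobiose is present, so GorN is inactive.
With no repressor bound, *fenQ* is transcribed.
So FenQ is produced and active.
With repressor JovE bound, *irpA* is not transcribed.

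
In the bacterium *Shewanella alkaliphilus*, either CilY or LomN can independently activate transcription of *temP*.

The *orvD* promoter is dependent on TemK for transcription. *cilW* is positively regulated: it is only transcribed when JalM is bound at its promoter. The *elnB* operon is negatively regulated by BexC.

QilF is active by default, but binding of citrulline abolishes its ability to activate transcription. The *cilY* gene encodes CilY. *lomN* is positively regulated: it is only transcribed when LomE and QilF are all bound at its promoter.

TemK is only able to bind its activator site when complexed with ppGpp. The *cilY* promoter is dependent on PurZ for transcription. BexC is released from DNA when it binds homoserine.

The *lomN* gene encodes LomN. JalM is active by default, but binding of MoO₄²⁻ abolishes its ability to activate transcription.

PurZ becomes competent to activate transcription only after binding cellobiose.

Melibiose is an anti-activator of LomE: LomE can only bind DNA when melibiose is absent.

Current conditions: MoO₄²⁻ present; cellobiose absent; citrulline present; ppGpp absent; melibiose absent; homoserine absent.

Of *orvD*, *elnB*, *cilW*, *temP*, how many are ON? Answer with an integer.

ppGpp is absent, so TemK is inactive.
Required activator TemK is absent, so *orvD* is not transcribed.
→ *orvD* is OFF.
Homoserine is absent, so BexC is active.
With repressor BexC bound, *elnB* is not transcribed.
→ *elnB* is OFF.
MoO₄²⁻ is present, so JalM is inactive.
Required activator JalM is absent, so *cilW* is not transcribed.
→ *cilW* is OFF.
Cellobiose is absent, so PurZ is inactive.
Required activator PurZ is absent, so *cilY* is not transcribed.
So CilY is not produced.
Melibiose is absent, so LomE is active.
Citrulline is present, so QilF is inactive.
Required activator QilF is absent, so *lomN* is not transcribed.
So LomN is not produced.
No activator is available at the *temP* promoter, so *temP* is not transcribed.
→ *temP* is OFF.
0 of the 4 genes are transcribed.

0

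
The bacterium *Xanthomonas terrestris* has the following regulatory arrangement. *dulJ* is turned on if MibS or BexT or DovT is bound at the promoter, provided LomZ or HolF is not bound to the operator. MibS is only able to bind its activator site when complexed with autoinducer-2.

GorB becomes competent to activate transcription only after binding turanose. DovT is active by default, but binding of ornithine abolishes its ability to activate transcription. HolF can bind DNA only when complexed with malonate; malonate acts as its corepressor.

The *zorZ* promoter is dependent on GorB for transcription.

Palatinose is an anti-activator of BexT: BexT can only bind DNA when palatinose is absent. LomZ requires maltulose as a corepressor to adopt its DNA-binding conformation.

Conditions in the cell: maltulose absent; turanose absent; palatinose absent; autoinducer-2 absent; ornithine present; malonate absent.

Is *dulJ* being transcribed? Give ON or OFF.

ON

Maltulose is absent, so LomZ is inactive.
Autoinducer-2 is absent, so MibS is inactive.
Palatinose is absent, so BexT is active.
Malonate is absent, so HolF is inactive.
Ornithine is present, so DovT is inactive.
Activator BexT is present, so *dulJ* is transcribed.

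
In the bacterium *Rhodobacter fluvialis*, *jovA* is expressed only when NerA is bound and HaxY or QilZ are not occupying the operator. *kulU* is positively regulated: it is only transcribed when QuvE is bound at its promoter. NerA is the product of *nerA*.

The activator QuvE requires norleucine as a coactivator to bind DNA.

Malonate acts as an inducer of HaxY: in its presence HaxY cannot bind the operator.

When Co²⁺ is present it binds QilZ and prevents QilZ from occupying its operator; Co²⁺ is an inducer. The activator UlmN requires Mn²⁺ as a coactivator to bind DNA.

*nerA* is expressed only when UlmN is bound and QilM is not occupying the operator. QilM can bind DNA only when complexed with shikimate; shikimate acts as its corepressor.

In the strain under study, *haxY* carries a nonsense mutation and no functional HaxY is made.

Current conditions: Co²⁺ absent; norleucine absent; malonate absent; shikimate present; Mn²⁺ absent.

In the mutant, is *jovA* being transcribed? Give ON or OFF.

OFF

HaxY is non-functional in this strain, so it has no effect.
Shikimate is present, so QilM is active.
Mn²⁺ is absent, so UlmN is inactive.
With repressor QilM bound, *nerA* is not transcribed.
So NerA is not produced.
Co²⁺ is absent, so QilZ is active.
With repressor QilZ bound, *jovA* is not transcribed.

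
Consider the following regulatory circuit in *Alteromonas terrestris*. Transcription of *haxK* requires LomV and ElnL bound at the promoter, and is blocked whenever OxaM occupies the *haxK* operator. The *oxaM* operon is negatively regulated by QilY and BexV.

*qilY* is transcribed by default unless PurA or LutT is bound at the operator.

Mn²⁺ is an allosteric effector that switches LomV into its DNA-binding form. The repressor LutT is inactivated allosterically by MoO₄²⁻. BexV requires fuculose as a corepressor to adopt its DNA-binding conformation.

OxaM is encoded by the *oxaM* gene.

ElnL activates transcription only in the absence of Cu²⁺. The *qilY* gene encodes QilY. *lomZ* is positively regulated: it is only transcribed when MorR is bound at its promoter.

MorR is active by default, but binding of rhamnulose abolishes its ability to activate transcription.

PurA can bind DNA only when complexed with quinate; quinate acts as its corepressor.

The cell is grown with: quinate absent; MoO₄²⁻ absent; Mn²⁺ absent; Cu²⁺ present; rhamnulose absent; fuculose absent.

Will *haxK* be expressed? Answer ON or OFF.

Quinate is absent, so PurA is inactive.
MoO₄²⁻ is absent, so LutT is active.
With repressor LutT bound, *qilY* is not transcribed.
So QilY is not produced.
Fuculose is absent, so BexV is inactive.
With no repressor bound, *oxaM* is transcribed.
So OxaM is produced and active.
Mn²⁺ is absent, so LomV is inactive.
Cu²⁺ is present, so ElnL is inactive.
With repressor OxaM bound, *haxK* is not transcribed.

OFF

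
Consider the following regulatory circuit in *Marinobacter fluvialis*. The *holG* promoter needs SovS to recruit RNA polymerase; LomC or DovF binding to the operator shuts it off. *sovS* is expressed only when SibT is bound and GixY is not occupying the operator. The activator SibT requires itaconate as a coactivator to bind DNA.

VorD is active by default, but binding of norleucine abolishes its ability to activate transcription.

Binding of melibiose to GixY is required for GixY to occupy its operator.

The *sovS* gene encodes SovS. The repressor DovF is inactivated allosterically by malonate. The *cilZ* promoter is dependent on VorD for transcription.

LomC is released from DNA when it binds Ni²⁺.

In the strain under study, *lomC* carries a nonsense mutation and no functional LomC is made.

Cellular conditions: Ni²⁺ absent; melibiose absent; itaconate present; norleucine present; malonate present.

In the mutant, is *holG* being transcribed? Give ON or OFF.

ON

LomC is non-functional in this strain, so it has no effect.
Itaconate is present, so SibT is active.
Melibiose is absent, so GixY is inactive.
No repressor is bound and SibT is active, so *sovS* is transcribed.
So SovS is produced and active.
Malonate is present, so DovF is inactive.
No repressor is bound and SovS is active, so *holG* is transcribed.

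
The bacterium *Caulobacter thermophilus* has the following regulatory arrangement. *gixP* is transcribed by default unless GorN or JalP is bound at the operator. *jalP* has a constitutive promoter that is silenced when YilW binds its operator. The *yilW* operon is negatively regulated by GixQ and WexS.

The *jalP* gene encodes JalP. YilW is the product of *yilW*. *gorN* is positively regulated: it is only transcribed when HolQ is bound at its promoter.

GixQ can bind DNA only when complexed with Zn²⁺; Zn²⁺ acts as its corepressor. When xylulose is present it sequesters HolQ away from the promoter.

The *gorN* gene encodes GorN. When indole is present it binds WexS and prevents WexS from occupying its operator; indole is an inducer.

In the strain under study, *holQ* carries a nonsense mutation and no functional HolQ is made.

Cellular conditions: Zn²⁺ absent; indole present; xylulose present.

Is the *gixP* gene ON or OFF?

HolQ is non-functional in this strain, so it has no effect.
Required activator HolQ is absent, so *gorN* is not transcribed.
So GorN is not produced.
Zn²⁺ is absent, so GixQ is inactive.
Indole is present, so WexS is inactive.
With no repressor bound, *yilW* is transcribed.
So YilW is produced and active.
With repressor YilW bound, *jalP* is not transcribed.
So JalP is not produced.
With no repressor bound, *gixP* is transcribed.

ON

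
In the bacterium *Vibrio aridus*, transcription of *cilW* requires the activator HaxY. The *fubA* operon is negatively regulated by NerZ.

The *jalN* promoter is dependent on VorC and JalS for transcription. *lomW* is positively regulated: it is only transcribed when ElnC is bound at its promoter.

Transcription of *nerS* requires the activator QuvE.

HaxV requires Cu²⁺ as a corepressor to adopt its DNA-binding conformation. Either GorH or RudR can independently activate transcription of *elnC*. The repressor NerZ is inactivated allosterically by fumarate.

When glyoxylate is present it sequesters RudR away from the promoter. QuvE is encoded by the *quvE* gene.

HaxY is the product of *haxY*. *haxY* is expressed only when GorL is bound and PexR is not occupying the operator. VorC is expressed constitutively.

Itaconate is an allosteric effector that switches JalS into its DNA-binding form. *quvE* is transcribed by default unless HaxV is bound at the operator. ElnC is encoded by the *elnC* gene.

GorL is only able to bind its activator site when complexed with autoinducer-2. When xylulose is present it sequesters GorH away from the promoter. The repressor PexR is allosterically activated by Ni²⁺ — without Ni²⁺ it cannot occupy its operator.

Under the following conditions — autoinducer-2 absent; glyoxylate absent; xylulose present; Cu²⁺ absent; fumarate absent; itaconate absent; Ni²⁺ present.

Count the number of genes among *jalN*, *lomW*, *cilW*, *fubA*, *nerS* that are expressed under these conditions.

VorC is produced constitutively and is active.
Itaconate is absent, so JalS is inactive.
Required activator JalS is absent, so *jalN* is not transcribed.
→ *jalN* is OFF.
Xylulose is present, so GorH is inactive.
Glyoxylate is absent, so RudR is active.
Activator RudR is present, so *elnC* is transcribed.
So ElnC is produced and active.
No repressor is bound and ElnC is active, so *lomW* is transcribed.
→ *lomW* is ON.
Autoinducer-2 is absent, so GorL is inactive.
Ni²⁺ is present, so PexR is active.
With repressor PexR bound, *haxY* is not transcribed.
So HaxY is not produced.
Required activator HaxY is absent, so *cilW* is not transcribed.
→ *cilW* is OFF.
Fumarate is absent, so NerZ is active.
With repressor NerZ bound, *fubA* is not transcribed.
→ *fubA* is OFF.
Cu²⁺ is absent, so HaxV is inactive.
With no repressor bound, *quvE* is transcribed.
So QuvE is produced and active.
No repressor is bound and QuvE is active, so *nerS* is transcribed.
→ *nerS* is ON.
2 of the 5 genes are transcribed.

2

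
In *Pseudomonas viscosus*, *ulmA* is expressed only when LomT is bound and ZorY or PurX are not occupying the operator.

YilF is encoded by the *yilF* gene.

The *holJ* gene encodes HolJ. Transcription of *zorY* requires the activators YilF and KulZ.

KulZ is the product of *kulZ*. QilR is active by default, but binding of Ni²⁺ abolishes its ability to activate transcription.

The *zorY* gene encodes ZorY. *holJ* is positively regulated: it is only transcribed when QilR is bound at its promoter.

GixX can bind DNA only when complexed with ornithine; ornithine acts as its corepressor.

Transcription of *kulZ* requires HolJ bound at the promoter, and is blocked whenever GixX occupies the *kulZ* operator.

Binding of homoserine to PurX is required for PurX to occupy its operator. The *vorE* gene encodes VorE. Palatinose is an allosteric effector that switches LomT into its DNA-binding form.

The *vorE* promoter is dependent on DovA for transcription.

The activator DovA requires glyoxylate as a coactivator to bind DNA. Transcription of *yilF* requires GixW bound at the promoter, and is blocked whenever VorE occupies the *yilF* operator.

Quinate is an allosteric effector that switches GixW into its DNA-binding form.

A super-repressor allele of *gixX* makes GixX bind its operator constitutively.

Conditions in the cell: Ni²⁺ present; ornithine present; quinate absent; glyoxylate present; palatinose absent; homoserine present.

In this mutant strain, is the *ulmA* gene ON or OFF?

OFF

Glyoxylate is present, so DovA is active.
No repressor is bound and DovA is active, so *vorE* is transcribed.
So VorE is produced and active.
Quinate is absent, so GixW is inactive.
With repressor VorE bound, *yilF* is not transcribed.
So YilF is not produced.
GixX is constitutively active in this strain.
Ni²⁺ is present, so QilR is inactive.
Required activator QilR is absent, so *holJ* is not transcribed.
So HolJ is not produced.
With repressor GixX bound, *kulZ* is not transcribed.
So KulZ is not produced.
Required activator YilF is absent, so *zorY* is not transcribed.
So ZorY is not produced.
Homoserine is present, so PurX is active.
Palatinose is absent, so LomT is inactive.
With repressor PurX bound, *ulmA* is not transcribed.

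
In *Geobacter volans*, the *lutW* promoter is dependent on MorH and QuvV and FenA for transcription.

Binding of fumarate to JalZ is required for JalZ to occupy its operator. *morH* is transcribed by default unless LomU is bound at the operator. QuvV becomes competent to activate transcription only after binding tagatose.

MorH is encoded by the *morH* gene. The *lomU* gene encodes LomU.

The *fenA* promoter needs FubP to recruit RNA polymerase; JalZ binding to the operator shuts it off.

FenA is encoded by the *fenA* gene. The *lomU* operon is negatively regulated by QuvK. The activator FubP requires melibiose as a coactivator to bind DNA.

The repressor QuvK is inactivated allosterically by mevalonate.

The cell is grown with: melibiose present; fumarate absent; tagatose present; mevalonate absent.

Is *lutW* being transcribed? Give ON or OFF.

Mevalonate is absent, so QuvK is active.
With repressor QuvK bound, *lomU* is not transcribed.
So LomU is not produced.
With no repressor bound, *morH* is transcribed.
So MorH is produced and active.
Tagatose is present, so QuvV is active.
Melibiose is present, so FubP is active.
Fumarate is absent, so JalZ is inactive.
No repressor is bound and FubP is active, so *fenA* is transcribed.
So FenA is produced and active.
No repressor is bound and MorH and QuvV and FenA are active, so *lutW* is transcribed.

ON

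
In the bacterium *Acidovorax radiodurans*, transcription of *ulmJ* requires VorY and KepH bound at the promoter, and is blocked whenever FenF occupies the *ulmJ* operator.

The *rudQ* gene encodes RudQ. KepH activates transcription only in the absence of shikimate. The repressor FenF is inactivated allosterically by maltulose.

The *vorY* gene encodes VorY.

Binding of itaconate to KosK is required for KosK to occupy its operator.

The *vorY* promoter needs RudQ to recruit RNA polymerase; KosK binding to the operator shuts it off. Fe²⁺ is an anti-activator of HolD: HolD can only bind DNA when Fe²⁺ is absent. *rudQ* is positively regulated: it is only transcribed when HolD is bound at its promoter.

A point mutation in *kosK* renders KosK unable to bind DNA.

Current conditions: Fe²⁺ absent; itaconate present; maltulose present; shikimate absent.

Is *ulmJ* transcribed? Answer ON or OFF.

KosK is non-functional in this strain, so it has no effect.
Fe²⁺ is absent, so HolD is active.
No repressor is bound and HolD is active, so *rudQ* is transcribed.
So RudQ is produced and active.
No repressor is bound and RudQ is active, so *vorY* is transcribed.
So VorY is produced and active.
Maltulose is present, so FenF is inactive.
Shikimate is absent, so KepH is active.
No repressor is bound and VorY and KepH are active, so *ulmJ* is transcribed.

ON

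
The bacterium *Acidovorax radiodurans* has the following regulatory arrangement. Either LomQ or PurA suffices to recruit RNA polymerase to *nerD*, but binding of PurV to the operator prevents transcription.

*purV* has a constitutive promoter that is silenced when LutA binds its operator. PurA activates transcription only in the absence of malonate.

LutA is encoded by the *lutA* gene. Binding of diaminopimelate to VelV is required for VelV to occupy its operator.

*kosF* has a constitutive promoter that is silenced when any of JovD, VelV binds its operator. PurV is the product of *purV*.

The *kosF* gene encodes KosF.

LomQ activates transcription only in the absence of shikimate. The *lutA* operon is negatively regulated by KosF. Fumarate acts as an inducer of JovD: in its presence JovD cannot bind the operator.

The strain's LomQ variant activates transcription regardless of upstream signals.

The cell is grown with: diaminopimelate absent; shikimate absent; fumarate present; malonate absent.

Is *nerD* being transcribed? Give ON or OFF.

LomQ is constitutively active in this strain.
Fumarate is present, so JovD is inactive.
Diaminopimelate is absent, so VelV is inactive.
With no repressor bound, *kosF* is transcribed.
So KosF is produced and active.
With repressor KosF bound, *lutA* is not transcribed.
So LutA is not produced.
With no repressor bound, *purV* is transcribed.
So PurV is produced and active.
Malonate is absent, so PurA is active.
With repressor PurV bound, *nerD* is not transcribed.

OFF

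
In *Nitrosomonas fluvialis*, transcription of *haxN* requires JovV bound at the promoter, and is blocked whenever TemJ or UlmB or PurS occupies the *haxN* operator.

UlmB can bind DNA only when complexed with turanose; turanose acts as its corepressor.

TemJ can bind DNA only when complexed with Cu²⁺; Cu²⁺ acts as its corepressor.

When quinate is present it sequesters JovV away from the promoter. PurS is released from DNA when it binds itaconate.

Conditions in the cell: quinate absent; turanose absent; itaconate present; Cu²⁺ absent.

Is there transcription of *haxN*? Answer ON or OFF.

Cu²⁺ is absent, so TemJ is inactive.
Turanose is absent, so UlmB is inactive.
Itaconate is present, so PurS is inactive.
Quinate is absent, so JovV is active.
No repressor is bound and JovV is active, so *haxN* is transcribed.

ON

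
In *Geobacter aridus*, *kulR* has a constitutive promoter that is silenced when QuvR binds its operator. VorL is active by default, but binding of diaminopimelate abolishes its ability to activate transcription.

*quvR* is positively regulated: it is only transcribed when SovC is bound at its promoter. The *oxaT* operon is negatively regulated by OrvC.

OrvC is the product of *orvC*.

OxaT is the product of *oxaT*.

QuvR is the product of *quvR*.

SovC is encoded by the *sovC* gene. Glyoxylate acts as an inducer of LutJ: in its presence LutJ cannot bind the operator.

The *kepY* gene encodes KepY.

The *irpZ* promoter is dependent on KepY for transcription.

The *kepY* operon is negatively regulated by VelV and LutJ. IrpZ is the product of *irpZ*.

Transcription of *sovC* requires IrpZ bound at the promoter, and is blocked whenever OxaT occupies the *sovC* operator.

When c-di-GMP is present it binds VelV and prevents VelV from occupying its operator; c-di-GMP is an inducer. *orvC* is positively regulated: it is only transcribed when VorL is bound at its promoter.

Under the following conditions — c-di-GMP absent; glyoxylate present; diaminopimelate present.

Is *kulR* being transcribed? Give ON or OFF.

ON

c-di-GMP is absent, so VelV is active.
Glyoxylate is present, so LutJ is inactive.
With repressor VelV bound, *kepY* is not transcribed.
So KepY is not produced.
Required activator KepY is absent, so *irpZ* is not transcribed.
So IrpZ is not produced.
Diaminopimelate is present, so VorL is inactive.
Required activator VorL is absent, so *orvC* is not transcribed.
So OrvC is not produced.
With no repressor bound, *oxaT* is transcribed.
So OxaT is produced and active.
With repressor OxaT bound, *sovC* is not transcribed.
So SovC is not produced.
Required activator SovC is absent, so *quvR* is not transcribed.
So QuvR is not produced.
With no repressor bound, *kulR* is transcribed.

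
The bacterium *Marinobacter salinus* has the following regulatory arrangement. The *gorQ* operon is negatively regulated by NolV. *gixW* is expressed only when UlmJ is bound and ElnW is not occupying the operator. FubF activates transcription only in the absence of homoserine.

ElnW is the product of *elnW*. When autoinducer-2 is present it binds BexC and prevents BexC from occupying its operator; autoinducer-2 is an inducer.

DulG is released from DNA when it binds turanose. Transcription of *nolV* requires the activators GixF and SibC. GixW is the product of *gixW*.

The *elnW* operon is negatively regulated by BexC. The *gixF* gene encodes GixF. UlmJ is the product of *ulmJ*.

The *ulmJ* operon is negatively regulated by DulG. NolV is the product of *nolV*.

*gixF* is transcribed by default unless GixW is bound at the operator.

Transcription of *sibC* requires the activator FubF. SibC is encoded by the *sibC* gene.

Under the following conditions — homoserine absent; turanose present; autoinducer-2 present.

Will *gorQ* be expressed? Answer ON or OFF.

OFF

Autoinducer-2 is present, so BexC is inactive.
With no repressor bound, *elnW* is transcribed.
So ElnW is produced and active.
Turanose is present, so DulG is inactive.
With no repressor bound, *ulmJ* is transcribed.
So UlmJ is produced and active.
With repressor ElnW bound, *gixW* is not transcribed.
So GixW is not produced.
With no repressor bound, *gixF* is transcribed.
So GixF is produced and active.
Homoserine is absent, so FubF is active.
No repressor is bound and FubF is active, so *sibC* is transcribed.
So SibC is produced and active.
No repressor is bound and GixF and SibC are active, so *nolV* is transcribed.
So NolV is produced and active.
With repressor NolV bound, *gorQ* is not transcribed.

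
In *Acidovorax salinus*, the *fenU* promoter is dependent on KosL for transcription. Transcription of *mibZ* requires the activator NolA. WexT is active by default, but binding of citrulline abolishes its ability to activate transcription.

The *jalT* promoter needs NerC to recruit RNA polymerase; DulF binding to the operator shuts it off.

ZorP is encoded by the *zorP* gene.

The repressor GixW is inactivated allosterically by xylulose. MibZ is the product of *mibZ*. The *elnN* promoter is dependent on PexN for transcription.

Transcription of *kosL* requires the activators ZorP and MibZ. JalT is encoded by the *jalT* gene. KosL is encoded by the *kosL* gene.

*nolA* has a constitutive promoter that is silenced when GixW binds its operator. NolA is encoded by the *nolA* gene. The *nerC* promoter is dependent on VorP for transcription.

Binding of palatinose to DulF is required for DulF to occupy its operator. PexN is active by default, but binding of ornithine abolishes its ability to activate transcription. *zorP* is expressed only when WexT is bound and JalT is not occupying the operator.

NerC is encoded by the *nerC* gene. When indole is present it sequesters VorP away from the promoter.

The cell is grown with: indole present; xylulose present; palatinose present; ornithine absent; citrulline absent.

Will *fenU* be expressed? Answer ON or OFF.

Indole is present, so VorP is inactive.
Required activator VorP is absent, so *nerC* is not transcribed.
So NerC is not produced.
Palatinose is present, so DulF is active.
With repressor DulF bound, *jalT* is not transcribed.
So JalT is not produced.
Citrulline is absent, so WexT is active.
No repressor is bound and WexT is active, so *zorP* is transcribed.
So ZorP is produced and active.
Xylulose is present, so GixW is inactive.
With no repressor bound, *nolA* is transcribed.
So NolA is produced and active.
No repressor is bound and NolA is active, so *mibZ* is transcribed.
So MibZ is produced and active.
No repressor is bound and ZorP and MibZ are active, so *kosL* is transcribed.
So KosL is produced and active.
No repressor is bound and KosL is active, so *fenU* is transcribed.

ON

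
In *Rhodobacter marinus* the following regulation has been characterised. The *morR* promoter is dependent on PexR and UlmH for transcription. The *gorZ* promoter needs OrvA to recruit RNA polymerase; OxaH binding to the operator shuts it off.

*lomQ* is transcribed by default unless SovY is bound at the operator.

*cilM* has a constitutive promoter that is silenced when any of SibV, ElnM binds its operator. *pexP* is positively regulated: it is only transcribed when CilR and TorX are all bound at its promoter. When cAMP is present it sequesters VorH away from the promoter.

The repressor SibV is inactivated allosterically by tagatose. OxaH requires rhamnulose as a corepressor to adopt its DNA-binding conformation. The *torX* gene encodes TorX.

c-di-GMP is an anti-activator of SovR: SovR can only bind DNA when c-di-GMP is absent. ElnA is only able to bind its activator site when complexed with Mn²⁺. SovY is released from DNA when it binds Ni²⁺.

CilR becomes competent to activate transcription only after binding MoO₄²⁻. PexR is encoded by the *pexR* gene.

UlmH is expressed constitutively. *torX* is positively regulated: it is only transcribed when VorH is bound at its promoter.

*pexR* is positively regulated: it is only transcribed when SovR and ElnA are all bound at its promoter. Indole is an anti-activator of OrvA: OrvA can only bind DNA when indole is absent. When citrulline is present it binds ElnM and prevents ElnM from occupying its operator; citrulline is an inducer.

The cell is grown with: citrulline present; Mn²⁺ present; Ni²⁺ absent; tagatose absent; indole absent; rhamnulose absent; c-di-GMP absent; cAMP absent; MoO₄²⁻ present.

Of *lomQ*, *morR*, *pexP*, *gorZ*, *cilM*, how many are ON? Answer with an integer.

3

Ni²⁺ is absent, so SovY is active.
With repressor SovY bound, *lomQ* is not transcribed.
→ *lomQ* is OFF.
c-di-GMP is absent, so SovR is active.
Mn²⁺ is present, so ElnA is active.
No repressor is bound and SovR and ElnA are active, so *pexR* is transcribed.
So PexR is produced and active.
UlmH is produced constitutively and is active.
No repressor is bound and PexR and UlmH are active, so *morR* is transcribed.
→ *morR* is ON.
MoO₄²⁻ is present, so CilR is active.
cAMP is absent, so VorH is active.
No repressor is bound and VorH is active, so *torX* is transcribed.
So TorX is produced and active.
No repressor is bound and CilR and TorX are active, so *pexP* is transcribed.
→ *pexP* is ON.
Rhamnulose is absent, so OxaH is inactive.
Indole is absent, so OrvA is active.
No repressor is bound and OrvA is active, so *gorZ* is transcribed.
→ *gorZ* is ON.
Tagatose is absent, so SibV is active.
Citrulline is present, so ElnM is inactive.
With repressor SibV bound, *cilM* is not transcribed.
→ *cilM* is OFF.
3 of the 5 genes are transcribed.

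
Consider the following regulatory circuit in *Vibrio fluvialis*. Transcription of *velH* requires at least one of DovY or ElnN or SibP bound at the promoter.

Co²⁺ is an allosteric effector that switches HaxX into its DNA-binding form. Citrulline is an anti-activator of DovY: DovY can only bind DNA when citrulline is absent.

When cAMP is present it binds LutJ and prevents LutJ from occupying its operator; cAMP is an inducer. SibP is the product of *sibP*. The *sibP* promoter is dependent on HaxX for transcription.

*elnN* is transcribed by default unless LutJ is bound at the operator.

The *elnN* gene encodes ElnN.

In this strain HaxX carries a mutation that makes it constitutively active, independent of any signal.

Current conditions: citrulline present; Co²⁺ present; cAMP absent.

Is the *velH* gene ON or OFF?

ON

Citrulline is present, so DovY is inactive.
cAMP is absent, so LutJ is active.
With repressor LutJ bound, *elnN* is not transcribed.
So ElnN is not produced.
HaxX is constitutively active in this strain.
No repressor is bound and HaxX is active, so *sibP* is transcribed.
So SibP is produced and active.
Activator SibP is present, so *velH* is transcribed.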